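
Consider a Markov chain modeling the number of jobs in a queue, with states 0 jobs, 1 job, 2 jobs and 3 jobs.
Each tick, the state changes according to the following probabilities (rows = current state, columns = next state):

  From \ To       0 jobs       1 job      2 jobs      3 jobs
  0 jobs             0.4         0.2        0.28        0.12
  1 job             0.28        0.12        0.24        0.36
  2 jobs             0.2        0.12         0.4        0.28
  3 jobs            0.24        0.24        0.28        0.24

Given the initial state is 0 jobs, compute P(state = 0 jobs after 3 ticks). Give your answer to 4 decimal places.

Propagate the distribution vector 3 ticks from 0 jobs.
After 0 ticks: (1.0000, 0.0000, 0.0000, 0.0000)
After 1 tick: (0.4000, 0.2000, 0.2800, 0.1200)
After 2 ticks: (0.3008, 0.1664, 0.3056, 0.2272)
After 3 ticks: (0.2826, 0.1713, 0.3100, 0.2361)
P(in 0 jobs after 3 ticks) = 0.2826

0.2826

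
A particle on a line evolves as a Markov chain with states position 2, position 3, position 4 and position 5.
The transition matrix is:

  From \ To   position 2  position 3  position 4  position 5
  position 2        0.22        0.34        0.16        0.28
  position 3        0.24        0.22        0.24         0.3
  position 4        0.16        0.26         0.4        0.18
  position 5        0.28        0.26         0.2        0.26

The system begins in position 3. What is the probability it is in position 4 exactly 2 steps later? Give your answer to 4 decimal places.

0.2472

Propagate the distribution vector 2 steps from position 3.
After 0 steps: (0.0000, 1.0000, 0.0000, 0.0000)
After 1 step: (0.2400, 0.2200, 0.2400, 0.3000)
After 2 steps: (0.2280, 0.2704, 0.2472, 0.2544)
P(in position 4 after 2 steps) = 0.2472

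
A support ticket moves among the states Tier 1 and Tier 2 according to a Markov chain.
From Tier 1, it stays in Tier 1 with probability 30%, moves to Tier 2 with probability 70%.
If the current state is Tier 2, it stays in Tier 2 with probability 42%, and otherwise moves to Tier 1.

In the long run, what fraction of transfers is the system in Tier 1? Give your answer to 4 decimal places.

0.4531

Let the stationary distribution be π with π = πP and π_1 + π_2 = 1.
π_1 = 0.3·π_1 + 0.58·π_2
Solving with the normalization constraint gives π = (0.4531, 0.5469).
So the stationary probability of Tier 1 is 0.4531.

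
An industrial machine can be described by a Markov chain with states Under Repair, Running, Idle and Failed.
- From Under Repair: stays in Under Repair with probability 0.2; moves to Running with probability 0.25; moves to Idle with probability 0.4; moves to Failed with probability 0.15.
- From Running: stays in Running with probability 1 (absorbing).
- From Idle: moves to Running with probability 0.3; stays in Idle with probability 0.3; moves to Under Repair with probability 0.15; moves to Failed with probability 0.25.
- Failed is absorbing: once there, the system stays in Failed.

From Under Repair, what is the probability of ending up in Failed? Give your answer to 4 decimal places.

0.4100

Let h(s) be the probability of absorption at Failed starting from transient state s. Then h(Failed) = 1 and h(Running) = 0. By first-step analysis:
h(Under Repair) = 0.2·h(Under Repair) + 0.25·0 + 0.4·h(Idle) + 0.15·1
h(Idle) = 0.15·h(Under Repair) + 0.3·0 + 0.3·h(Idle) + 0.25·1
Solving: h(Under Repair) = 0.4100, h(Idle) = 0.4450.
Starting from Under Repair, the probability is 0.4100.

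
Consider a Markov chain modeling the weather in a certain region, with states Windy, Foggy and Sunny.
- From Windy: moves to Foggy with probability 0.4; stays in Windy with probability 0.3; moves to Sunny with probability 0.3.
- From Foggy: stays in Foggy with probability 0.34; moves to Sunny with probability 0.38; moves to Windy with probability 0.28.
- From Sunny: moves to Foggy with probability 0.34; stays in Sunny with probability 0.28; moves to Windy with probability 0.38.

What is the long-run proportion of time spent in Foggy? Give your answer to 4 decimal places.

0.3591

Let the stationary distribution be π with π = πP and π_1 + π_2 + π_3 = 1.
π_1 = 0.3·π_1 + 0.28·π_2 + 0.38·π_3
π_2 = 0.4·π_1 + 0.34·π_2 + 0.34·π_3
Solving with the normalization constraint gives π = (0.3186, 0.3591, 0.3223).
So the stationary probability of Foggy is 0.3591.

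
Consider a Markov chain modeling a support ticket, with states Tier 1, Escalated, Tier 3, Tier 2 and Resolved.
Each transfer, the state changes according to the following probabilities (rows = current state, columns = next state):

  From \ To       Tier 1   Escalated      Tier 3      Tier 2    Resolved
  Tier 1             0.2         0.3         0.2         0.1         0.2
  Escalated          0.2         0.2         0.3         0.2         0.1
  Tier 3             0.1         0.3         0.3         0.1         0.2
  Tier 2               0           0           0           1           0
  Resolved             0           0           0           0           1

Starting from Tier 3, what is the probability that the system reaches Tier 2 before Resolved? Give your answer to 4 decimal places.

0.4242

Let h(s) be the probability of absorption at Tier 2 starting from transient state s. Then h(Tier 2) = 1 and h(Resolved) = 0. By first-step analysis:
h(Tier 1) = 0.2·h(Tier 1) + 0.3·h(Escalated) + 0.2·h(Tier 3) + 0.1·1 + 0.2·0
h(Escalated) = 0.2·h(Tier 1) + 0.2·h(Escalated) + 0.3·h(Tier 3) + 0.2·1 + 0.1·0
h(Tier 3) = 0.1·h(Tier 1) + 0.3·h(Escalated) + 0.3·h(Tier 3) + 0.1·1 + 0.2·0
Solving: h(Tier 1) = 0.4242, h(Escalated) = 0.5152, h(Tier 3) = 0.4242.
Starting from Tier 3, the probability is 0.4242.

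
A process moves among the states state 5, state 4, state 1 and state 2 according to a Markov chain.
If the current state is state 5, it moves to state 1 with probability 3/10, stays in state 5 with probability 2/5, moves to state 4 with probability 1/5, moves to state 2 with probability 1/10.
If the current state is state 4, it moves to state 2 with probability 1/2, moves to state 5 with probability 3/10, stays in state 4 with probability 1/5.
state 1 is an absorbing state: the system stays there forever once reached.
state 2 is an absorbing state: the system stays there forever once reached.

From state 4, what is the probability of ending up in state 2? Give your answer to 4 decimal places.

Let h(s) be the probability of absorption at state 2 starting from transient state s. Then h(state 2) = 1 and h(state 1) = 0. By first-step analysis:
h(state 5) = 0.4·h(state 5) + 0.2·h(state 4) + 0.3·0 + 0.1·1
h(state 4) = 0.3·h(state 5) + 0.2·h(state 4) + 0.5·1
Solving: h(state 5) = 0.4286, h(state 4) = 0.7857.
Starting from state 4, the probability is 0.7857.

0.7857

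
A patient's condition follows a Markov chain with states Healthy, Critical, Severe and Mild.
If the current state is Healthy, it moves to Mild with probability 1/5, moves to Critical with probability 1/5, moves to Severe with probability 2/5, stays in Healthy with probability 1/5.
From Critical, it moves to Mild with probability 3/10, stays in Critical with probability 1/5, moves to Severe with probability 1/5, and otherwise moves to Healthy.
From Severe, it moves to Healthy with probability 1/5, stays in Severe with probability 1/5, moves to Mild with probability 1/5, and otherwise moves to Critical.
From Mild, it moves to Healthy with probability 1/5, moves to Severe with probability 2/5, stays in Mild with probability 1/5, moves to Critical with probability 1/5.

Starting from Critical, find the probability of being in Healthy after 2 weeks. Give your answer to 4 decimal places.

0.2200

Propagate the distribution vector 2 weeks from Critical.
After 0 weeks: (0.0000, 1.0000, 0.0000, 0.0000)
After 1 week: (0.3000, 0.2000, 0.2000, 0.3000)
After 2 weeks: (0.2200, 0.2400, 0.3200, 0.2200)
P(in Healthy after 2 weeks) = 0.2200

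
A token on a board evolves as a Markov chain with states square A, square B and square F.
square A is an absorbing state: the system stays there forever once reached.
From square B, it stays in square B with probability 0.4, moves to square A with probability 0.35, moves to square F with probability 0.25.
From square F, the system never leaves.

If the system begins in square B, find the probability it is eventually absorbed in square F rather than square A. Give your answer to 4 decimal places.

Let h(s) be the probability of absorption at square F starting from transient state s. Then h(square F) = 1 and h(square A) = 0. By first-step analysis:
h(square B) = 0.35·0 + 0.4·h(square B) + 0.25·1
Solving: h(square B) = 0.4167.
Starting from square B, the probability is 0.4167.

0.4167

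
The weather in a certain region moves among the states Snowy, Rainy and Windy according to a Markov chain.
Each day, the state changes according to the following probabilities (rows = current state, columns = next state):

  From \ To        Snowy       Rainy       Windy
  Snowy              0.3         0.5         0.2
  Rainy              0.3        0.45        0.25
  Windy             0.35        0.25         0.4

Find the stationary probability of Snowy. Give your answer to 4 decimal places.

0.3138

Let the stationary distribution be π with π = πP and π_1 + π_2 + π_3 = 1.
π_1 = 0.3·π_1 + 0.3·π_2 + 0.35·π_3
π_2 = 0.5·π_1 + 0.45·π_2 + 0.25·π_3
Solving with the normalization constraint gives π = (0.3138, 0.4106, 0.2757).
So the stationary probability of Snowy is 0.3138.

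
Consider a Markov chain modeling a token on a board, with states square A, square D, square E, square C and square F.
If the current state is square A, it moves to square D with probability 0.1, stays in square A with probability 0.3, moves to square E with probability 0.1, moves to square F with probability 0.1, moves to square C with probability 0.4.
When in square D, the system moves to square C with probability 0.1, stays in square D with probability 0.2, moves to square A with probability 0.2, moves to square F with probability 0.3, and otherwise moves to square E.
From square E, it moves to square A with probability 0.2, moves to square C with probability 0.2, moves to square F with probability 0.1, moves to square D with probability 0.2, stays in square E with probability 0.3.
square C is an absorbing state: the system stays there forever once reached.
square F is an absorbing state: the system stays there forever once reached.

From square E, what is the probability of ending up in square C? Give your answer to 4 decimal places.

0.6258

Let h(s) be the probability of absorption at square C starting from transient state s. Then h(square C) = 1 and h(square F) = 0. By first-step analysis:
h(square A) = 0.3·h(square A) + 0.1·h(square D) + 0.1·h(square E) + 0.4·1 + 0.1·0
h(square D) = 0.2·h(square A) + 0.2·h(square D) + 0.2·h(square E) + 0.1·1 + 0.3·0
h(square E) = 0.2·h(square A) + 0.2·h(square D) + 0.3·h(square E) + 0.2·1 + 0.1·0
Solving: h(square A) = 0.7270, h(square D) = 0.4632, h(square E) = 0.6258.
Starting from square E, the probability is 0.6258.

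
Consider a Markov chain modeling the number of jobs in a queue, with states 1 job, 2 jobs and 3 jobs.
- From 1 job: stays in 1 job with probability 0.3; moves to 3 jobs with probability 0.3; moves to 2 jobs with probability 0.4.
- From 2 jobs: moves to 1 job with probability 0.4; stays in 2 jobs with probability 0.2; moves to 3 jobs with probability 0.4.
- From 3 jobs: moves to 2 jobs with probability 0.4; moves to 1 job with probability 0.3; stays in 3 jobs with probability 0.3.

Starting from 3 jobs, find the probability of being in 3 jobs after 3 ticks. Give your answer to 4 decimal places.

Propagate the distribution vector 3 ticks from 3 jobs.
After 0 ticks: (0.0000, 0.0000, 1.0000)
After 1 tick: (0.3000, 0.4000, 0.3000)
After 2 ticks: (0.3400, 0.3200, 0.3400)
After 3 ticks: (0.3320, 0.3360, 0.3320)
P(in 3 jobs after 3 ticks) = 0.3320

0.3320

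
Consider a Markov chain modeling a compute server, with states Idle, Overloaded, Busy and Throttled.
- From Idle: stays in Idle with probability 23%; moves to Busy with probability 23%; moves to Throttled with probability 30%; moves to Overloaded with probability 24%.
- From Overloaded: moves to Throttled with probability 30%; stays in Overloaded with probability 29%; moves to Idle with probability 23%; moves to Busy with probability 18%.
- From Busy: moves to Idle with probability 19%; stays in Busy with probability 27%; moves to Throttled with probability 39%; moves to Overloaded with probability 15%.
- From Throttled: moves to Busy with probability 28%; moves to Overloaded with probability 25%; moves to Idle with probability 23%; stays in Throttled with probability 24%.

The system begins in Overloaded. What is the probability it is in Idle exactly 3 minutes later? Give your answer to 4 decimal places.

Propagate the distribution vector 3 minutes from Overloaded.
After 0 minutes: (0.0000, 1.0000, 0.0000, 0.0000)
After 1 minute: (0.2300, 0.2900, 0.1800, 0.3000)
After 2 minutes: (0.2228, 0.2413, 0.2377, 0.2982)
After 3 minutes: (0.2205, 0.2337, 0.2424, 0.3035)
P(in Idle after 3 minutes) = 0.2205

0.2205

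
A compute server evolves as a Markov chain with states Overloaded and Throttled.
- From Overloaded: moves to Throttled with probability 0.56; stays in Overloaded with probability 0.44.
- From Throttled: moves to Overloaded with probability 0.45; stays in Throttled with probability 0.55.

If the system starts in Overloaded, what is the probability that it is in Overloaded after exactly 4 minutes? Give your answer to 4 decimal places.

0.4455

Propagate the distribution vector 4 minutes from Overloaded.
After 0 minutes: (1.0000, 0.0000)
After 1 minute: (0.4400, 0.5600)
After 2 minutes: (0.4456, 0.5544)
After 3 minutes: (0.4455, 0.5545)
After 4 minutes: (0.4455, 0.5545)
P(in Overloaded after 4 minutes) = 0.4455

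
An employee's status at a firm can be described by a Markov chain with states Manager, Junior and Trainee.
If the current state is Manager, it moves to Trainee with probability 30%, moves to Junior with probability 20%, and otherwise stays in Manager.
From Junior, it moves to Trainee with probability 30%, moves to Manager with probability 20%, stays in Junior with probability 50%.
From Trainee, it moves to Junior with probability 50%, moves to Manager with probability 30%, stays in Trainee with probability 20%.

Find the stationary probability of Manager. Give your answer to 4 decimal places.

0.3247

Let the stationary distribution be π with π = πP and π_1 + π_2 + π_3 = 1.
π_1 = 0.5·π_1 + 0.2·π_2 + 0.3·π_3
π_2 = 0.2·π_1 + 0.5·π_2 + 0.5·π_3
Solving with the normalization constraint gives π = (0.3247, 0.4026, 0.2727).
So the stationary probability of Manager is 0.3247.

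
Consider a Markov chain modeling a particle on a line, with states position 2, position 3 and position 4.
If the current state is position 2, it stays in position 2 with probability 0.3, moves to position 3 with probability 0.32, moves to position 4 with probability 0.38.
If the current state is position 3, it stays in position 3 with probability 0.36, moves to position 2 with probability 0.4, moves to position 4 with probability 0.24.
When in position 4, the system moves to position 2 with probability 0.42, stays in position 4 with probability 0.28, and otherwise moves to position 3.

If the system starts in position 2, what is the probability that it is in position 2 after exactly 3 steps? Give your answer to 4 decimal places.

0.3682

Propagate the distribution vector 3 steps from position 2.
After 0 steps: (1.0000, 0.0000, 0.0000)
After 1 step: (0.3000, 0.3200, 0.3800)
After 2 steps: (0.3776, 0.3252, 0.2972)
After 3 steps: (0.3682, 0.3271, 0.3048)
P(in position 2 after 3 steps) = 0.3682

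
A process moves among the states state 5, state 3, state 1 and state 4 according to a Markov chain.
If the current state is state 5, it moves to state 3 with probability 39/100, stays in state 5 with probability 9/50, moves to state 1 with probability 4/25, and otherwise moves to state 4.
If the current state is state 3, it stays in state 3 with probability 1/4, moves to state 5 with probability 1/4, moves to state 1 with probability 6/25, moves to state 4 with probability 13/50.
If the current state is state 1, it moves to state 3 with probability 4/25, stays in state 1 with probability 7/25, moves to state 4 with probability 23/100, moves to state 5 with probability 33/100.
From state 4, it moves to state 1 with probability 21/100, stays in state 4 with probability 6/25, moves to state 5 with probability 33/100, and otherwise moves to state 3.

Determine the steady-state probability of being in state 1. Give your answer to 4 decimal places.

Let the stationary distribution be π with π = πP and π_1 + π_2 + π_3 + π_4 = 1.
π_1 = 0.18·π_1 + 0.25·π_2 + 0.33·π_3 + 0.33·π_4
π_2 = 0.39·π_1 + 0.25·π_2 + 0.16·π_3 + 0.22·π_4
π_3 = 0.16·π_1 + 0.24·π_2 + 0.28·π_3 + 0.21·π_4
Solving with the normalization constraint gives π = (0.2688, 0.2603, 0.2198, 0.2511).
So the stationary probability of state 1 is 0.2198.

0.2198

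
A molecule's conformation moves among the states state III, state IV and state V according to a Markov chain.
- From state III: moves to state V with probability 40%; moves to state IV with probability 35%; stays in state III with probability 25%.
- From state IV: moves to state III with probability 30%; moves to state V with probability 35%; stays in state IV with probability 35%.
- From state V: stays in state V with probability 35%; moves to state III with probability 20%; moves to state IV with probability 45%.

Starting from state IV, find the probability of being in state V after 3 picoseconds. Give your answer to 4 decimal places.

Propagate the distribution vector 3 picoseconds from state IV.
After 0 picoseconds: (0.0000, 1.0000, 0.0000)
After 1 picosecond: (0.3000, 0.3500, 0.3500)
After 2 picoseconds: (0.2500, 0.3850, 0.3650)
After 3 picoseconds: (0.2510, 0.3865, 0.3625)
P(in state V after 3 picoseconds) = 0.3625

0.3625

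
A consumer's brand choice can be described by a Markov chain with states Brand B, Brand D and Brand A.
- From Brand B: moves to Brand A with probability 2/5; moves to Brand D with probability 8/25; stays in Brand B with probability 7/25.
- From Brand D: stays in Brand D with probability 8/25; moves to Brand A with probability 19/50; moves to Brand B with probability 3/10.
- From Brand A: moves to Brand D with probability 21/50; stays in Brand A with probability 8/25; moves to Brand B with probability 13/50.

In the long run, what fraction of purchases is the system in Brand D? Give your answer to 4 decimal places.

0.3564

Let the stationary distribution be π with π = πP and π_1 + π_2 + π_3 = 1.
π_1 = 0.28·π_1 + 0.3·π_2 + 0.26·π_3
π_2 = 0.32·π_1 + 0.32·π_2 + 0.42·π_3
Solving with the normalization constraint gives π = (0.2799, 0.3564, 0.3638).
So the stationary probability of Brand D is 0.3564.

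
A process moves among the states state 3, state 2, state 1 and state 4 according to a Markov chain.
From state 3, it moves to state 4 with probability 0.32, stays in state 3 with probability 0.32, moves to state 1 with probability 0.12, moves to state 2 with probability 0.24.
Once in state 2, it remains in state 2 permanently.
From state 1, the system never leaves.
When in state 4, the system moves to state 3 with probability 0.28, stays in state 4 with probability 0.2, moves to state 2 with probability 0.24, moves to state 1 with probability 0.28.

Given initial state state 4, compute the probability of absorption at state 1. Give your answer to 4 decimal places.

0.4930

Let h(s) be the probability of absorption at state 1 starting from transient state s. Then h(state 1) = 1 and h(state 2) = 0. By first-step analysis:
h(state 3) = 0.32·h(state 3) + 0.24·0 + 0.12·1 + 0.32·h(state 4)
h(state 4) = 0.28·h(state 3) + 0.24·0 + 0.28·1 + 0.2·h(state 4)
Solving: h(state 3) = 0.4085, h(state 4) = 0.4930.
Starting from state 4, the probability is 0.4930.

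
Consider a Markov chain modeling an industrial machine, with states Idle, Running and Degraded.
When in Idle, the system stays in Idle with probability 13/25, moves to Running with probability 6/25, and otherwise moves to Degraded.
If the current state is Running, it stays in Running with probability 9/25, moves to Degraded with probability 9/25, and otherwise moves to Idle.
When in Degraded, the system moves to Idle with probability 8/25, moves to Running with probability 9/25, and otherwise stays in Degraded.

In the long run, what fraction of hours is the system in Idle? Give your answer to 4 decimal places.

0.3843

Let the stationary distribution be π with π = πP and π_1 + π_2 + π_3 = 1.
π_1 = 0.52·π_1 + 0.28·π_2 + 0.32·π_3
π_2 = 0.24·π_1 + 0.36·π_2 + 0.36·π_3
Solving with the normalization constraint gives π = (0.3843, 0.3139, 0.3018).
So the stationary probability of Idle is 0.3843.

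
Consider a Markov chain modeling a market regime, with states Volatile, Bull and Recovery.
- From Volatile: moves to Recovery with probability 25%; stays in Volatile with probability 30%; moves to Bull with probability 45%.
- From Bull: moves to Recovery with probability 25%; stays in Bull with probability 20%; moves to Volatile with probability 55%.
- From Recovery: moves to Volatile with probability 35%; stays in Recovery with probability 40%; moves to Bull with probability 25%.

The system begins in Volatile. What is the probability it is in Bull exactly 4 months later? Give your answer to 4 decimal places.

Propagate the distribution vector 4 months from Volatile.
After 0 months: (1.0000, 0.0000, 0.0000)
After 1 month: (0.3000, 0.4500, 0.2500)
After 2 months: (0.4250, 0.2875, 0.2875)
After 3 months: (0.3863, 0.3206, 0.2931)
After 4 months: (0.3948, 0.3112, 0.2940)
P(in Bull after 4 months) = 0.3112

0.3112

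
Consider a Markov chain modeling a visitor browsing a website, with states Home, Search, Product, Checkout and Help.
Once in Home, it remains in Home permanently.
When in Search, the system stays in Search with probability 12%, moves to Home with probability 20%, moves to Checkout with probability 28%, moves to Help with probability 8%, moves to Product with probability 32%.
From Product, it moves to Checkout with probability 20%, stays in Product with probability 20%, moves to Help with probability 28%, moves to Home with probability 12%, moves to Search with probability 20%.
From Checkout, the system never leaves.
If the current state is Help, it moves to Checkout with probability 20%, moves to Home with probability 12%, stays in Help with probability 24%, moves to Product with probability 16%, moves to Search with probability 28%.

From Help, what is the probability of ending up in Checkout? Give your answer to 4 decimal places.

Let h(s) be the probability of absorption at Checkout starting from transient state s. Then h(Checkout) = 1 and h(Home) = 0. By first-step analysis:
h(Search) = 0.2·0 + 0.12·h(Search) + 0.32·h(Product) + 0.28·1 + 0.08·h(Help)
h(Product) = 0.12·0 + 0.2·h(Search) + 0.2·h(Product) + 0.2·1 + 0.28·h(Help)
h(Help) = 0.12·0 + 0.28·h(Search) + 0.16·h(Product) + 0.2·1 + 0.24·h(Help)
Solving: h(Search) = 0.5969, h(Product) = 0.6135, h(Help) = 0.6122.
Starting from Help, the probability is 0.6122.

0.6122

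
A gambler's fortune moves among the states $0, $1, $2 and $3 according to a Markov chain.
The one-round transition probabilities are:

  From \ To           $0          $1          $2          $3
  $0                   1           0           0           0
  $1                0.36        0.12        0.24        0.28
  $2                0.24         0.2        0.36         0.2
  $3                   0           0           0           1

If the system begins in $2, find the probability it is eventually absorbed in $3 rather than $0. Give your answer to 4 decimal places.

0.4503

Let h(s) be the probability of absorption at $3 starting from transient state s. Then h($3) = 1 and h($0) = 0. By first-step analysis:
h($1) = 0.36·0 + 0.12·h($1) + 0.24·h($2) + 0.28·1
h($2) = 0.24·0 + 0.2·h($1) + 0.36·h($2) + 0.2·1
Solving: h($1) = 0.4410, h($2) = 0.4503.
Starting from $2, the probability is 0.4503.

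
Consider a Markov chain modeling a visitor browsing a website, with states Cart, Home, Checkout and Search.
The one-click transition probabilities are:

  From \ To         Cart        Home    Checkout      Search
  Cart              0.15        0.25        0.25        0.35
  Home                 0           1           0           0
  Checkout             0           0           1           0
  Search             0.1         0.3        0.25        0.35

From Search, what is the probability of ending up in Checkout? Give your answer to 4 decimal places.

Let h(s) be the probability of absorption at Checkout starting from transient state s. Then h(Checkout) = 1 and h(Home) = 0. By first-step analysis:
h(Cart) = 0.15·h(Cart) + 0.25·0 + 0.25·1 + 0.35·h(Search)
h(Search) = 0.1·h(Cart) + 0.3·0 + 0.25·1 + 0.35·h(Search)
Solving: h(Cart) = 0.4831, h(Search) = 0.4589.
Starting from Search, the probability is 0.4589.

0.4589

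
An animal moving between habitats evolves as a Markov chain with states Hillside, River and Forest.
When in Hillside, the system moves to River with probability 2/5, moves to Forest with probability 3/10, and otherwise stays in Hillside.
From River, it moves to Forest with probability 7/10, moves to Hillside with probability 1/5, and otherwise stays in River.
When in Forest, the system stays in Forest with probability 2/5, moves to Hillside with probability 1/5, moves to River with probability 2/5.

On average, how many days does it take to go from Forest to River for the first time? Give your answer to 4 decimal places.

2.5000

Let t(s) be the expected number of days to first reach River from state s, with t(River) = 0. Conditioning on the first day:
t(Hillside) = 1 + 0.3·t(Hillside) + 0.3·t(Forest)
t(Forest) = 1 + 0.2·t(Hillside) + 0.4·t(Forest)
Solving: t(Hillside) = 2.5000, t(Forest) = 2.5000.
Expected days from Forest to River: 2.5000.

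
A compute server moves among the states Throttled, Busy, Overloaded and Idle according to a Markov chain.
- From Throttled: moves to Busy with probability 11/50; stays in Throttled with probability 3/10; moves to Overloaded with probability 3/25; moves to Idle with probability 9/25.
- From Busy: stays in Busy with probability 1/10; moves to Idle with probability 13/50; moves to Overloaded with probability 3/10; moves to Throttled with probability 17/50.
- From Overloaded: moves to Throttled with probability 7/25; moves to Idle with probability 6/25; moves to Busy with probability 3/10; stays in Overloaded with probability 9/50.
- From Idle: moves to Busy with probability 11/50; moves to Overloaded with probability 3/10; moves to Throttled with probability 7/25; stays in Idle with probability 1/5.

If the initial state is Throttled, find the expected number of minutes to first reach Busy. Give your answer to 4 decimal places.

Let t(s) be the expected number of minutes to first reach Busy from state s, with t(Busy) = 0. Conditioning on the first minute:
t(Throttled) = 1 + 0.3·t(Throttled) + 0.12·t(Overloaded) + 0.36·t(Idle)
t(Overloaded) = 1 + 0.28·t(Throttled) + 0.18·t(Overloaded) + 0.24·t(Idle)
t(Idle) = 1 + 0.28·t(Throttled) + 0.3·t(Overloaded) + 0.2·t(Idle)
Solving: t(Throttled) = 4.2612, t(Overloaded) = 3.9056, t(Idle) = 4.2060.
Expected minutes from Throttled to Busy: 4.2612.

4.2612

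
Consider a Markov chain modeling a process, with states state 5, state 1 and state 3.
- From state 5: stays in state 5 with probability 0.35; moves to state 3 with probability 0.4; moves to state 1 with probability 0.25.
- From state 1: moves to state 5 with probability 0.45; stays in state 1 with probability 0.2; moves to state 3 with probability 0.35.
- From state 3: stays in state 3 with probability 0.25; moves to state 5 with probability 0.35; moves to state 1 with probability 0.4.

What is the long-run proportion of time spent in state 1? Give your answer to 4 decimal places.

Let the stationary distribution be π with π = πP and π_1 + π_2 + π_3 = 1.
π_1 = 0.35·π_1 + 0.45·π_2 + 0.35·π_3
π_2 = 0.25·π_1 + 0.2·π_2 + 0.4·π_3
Solving with the normalization constraint gives π = (0.3786, 0.2860, 0.3354).
So the stationary probability of state 1 is 0.2860.

0.2860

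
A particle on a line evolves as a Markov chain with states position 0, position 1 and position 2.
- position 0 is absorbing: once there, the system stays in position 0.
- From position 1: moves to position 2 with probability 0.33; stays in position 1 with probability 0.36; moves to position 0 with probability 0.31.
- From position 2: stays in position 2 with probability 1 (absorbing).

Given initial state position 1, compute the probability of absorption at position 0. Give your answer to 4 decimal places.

Let h(s) be the probability of absorption at position 0 starting from transient state s. Then h(position 0) = 1 and h(position 2) = 0. By first-step analysis:
h(position 1) = 0.31·1 + 0.36·h(position 1) + 0.33·0
Solving: h(position 1) = 0.4844.
Starting from position 1, the probability is 0.4844.

0.4844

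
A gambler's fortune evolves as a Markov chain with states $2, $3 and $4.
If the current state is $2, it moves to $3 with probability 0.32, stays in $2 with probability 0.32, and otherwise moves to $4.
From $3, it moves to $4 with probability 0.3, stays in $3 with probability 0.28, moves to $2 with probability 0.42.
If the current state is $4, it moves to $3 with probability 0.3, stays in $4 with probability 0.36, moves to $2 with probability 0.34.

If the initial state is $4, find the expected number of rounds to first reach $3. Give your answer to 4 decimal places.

Let t(s) be the expected number of rounds to first reach $3 from state s, with t($3) = 0. Conditioning on the first round:
t($2) = 1 + 0.32·t($2) + 0.36·t($4)
t($4) = 1 + 0.34·t($2) + 0.36·t($4)
Solving: t($2) = 3.1969, t($4) = 3.2609.
Expected rounds from $4 to $3: 3.2609.

3.2609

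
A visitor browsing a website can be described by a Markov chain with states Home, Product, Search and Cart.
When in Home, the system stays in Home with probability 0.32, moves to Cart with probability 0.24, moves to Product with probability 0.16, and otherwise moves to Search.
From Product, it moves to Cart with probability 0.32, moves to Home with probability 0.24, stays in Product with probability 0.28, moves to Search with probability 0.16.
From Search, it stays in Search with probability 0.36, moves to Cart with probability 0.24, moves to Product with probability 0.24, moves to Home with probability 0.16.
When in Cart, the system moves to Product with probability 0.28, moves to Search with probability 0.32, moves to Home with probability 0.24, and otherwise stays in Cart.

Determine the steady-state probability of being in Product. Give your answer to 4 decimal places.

0.2403

Let the stationary distribution be π with π = πP and π_1 + π_2 + π_3 + π_4 = 1.
π_1 = 0.32·π_1 + 0.24·π_2 + 0.16·π_3 + 0.24·π_4
π_2 = 0.16·π_1 + 0.28·π_2 + 0.24·π_3 + 0.28·π_4
π_3 = 0.28·π_1 + 0.16·π_2 + 0.36·π_3 + 0.32·π_4
Solving with the normalization constraint gives π = (0.2362, 0.2403, 0.2834, 0.2400).
So the stationary probability of Product is 0.2403.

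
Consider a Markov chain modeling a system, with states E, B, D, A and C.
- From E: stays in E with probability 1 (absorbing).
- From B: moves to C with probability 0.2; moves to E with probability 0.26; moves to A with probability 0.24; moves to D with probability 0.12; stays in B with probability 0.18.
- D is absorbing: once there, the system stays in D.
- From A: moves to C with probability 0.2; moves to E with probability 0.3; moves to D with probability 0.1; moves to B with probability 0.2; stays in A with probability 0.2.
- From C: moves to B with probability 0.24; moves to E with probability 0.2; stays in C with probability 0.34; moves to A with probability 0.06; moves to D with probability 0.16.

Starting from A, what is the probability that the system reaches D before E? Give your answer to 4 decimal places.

0.3054

Let h(s) be the probability of absorption at D starting from transient state s. Then h(D) = 1 and h(E) = 0. By first-step analysis:
h(B) = 0.26·0 + 0.18·h(B) + 0.12·1 + 0.24·h(A) + 0.2·h(C)
h(A) = 0.3·0 + 0.2·h(B) + 0.1·1 + 0.2·h(A) + 0.2·h(C)
h(C) = 0.2·0 + 0.24·h(B) + 0.16·1 + 0.06·h(A) + 0.34·h(C)
Solving: h(B) = 0.3310, h(A) = 0.3054, h(C) = 0.3905.
Starting from A, the probability is 0.3054.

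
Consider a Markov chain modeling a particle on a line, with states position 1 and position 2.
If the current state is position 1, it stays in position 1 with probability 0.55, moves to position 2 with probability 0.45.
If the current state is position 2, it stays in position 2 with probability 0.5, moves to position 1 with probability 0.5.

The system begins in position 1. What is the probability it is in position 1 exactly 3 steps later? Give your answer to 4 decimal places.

0.5264

Propagate the distribution vector 3 steps from position 1.
After 0 steps: (1.0000, 0.0000)
After 1 step: (0.5500, 0.4500)
After 2 steps: (0.5275, 0.4725)
After 3 steps: (0.5264, 0.4736)
P(in position 1 after 3 steps) = 0.5264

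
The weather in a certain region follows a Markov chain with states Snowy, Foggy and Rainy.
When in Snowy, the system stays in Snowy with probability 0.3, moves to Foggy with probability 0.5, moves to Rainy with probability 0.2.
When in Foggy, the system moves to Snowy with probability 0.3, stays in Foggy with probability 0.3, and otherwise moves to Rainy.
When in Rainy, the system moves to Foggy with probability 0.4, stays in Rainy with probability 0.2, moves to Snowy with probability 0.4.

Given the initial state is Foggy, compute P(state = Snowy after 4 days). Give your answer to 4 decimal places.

0.3280

Propagate the distribution vector 4 days from Foggy.
After 0 days: (0.0000, 1.0000, 0.0000)
After 1 day: (0.3000, 0.3000, 0.4000)
After 2 days: (0.3400, 0.4000, 0.2600)
After 3 days: (0.3260, 0.3940, 0.2800)
After 4 days: (0.3280, 0.3932, 0.2788)
P(in Snowy after 4 days) = 0.3280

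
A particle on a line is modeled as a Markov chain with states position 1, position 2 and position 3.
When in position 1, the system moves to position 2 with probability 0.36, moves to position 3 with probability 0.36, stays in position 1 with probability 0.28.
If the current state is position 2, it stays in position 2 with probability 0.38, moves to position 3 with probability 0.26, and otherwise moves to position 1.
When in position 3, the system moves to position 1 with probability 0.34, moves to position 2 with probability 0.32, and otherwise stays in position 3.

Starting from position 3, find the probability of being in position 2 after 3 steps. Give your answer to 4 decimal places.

0.3542

Propagate the distribution vector 3 steps from position 3.
After 0 steps: (0.0000, 0.0000, 1.0000)
After 1 step: (0.3400, 0.3200, 0.3400)
After 2 steps: (0.3260, 0.3528, 0.3212)
After 3 steps: (0.3275, 0.3542, 0.3183)
P(in position 2 after 3 steps) = 0.3542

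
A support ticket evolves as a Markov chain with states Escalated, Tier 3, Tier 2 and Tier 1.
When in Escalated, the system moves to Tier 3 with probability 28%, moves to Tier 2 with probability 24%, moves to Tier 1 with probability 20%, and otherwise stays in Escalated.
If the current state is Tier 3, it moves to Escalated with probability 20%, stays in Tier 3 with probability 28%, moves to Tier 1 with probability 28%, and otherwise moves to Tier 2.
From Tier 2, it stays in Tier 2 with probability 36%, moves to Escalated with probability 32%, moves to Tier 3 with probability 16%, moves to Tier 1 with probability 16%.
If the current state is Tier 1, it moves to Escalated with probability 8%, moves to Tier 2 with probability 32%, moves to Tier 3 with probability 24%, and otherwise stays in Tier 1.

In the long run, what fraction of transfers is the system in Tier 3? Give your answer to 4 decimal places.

0.2347

Let the stationary distribution be π with π = πP and π_1 + π_2 + π_3 + π_4 = 1.
π_1 = 0.28·π_1 + 0.2·π_2 + 0.32·π_3 + 0.08·π_4
π_2 = 0.28·π_1 + 0.28·π_2 + 0.16·π_3 + 0.24·π_4
π_3 = 0.24·π_1 + 0.24·π_2 + 0.36·π_3 + 0.32·π_4
Solving with the normalization constraint gives π = (0.2237, 0.2347, 0.2951, 0.2464).
So the stationary probability of Tier 3 is 0.2347.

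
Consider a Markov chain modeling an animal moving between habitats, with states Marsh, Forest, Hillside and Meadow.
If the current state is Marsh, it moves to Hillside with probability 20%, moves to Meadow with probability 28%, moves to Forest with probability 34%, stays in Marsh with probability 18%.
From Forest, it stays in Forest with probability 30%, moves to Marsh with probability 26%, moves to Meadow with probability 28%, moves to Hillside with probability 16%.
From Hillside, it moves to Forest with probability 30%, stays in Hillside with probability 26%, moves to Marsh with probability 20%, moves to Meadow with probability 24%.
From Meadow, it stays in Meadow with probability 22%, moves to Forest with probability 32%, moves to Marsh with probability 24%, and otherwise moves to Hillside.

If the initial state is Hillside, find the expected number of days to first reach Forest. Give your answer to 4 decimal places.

3.1939

Let t(s) be the expected number of days to first reach Forest from state s, with t(Forest) = 0. Conditioning on the first day:
t(Marsh) = 1 + 0.18·t(Marsh) + 0.2·t(Hillside) + 0.28·t(Meadow)
t(Hillside) = 1 + 0.2·t(Marsh) + 0.26·t(Hillside) + 0.24·t(Meadow)
t(Meadow) = 1 + 0.24·t(Marsh) + 0.22·t(Hillside) + 0.22·t(Meadow)
Solving: t(Marsh) = 3.0660, t(Hillside) = 3.1939, t(Meadow) = 3.1263.
Expected days from Hillside to Forest: 3.1939.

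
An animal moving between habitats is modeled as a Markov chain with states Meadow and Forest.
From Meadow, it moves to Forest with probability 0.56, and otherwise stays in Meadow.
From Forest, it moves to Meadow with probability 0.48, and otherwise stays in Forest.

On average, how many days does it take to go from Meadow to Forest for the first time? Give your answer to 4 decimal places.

Let t(s) be the expected number of days to first reach Forest from state s, with t(Forest) = 0. Conditioning on the first day:
t(Meadow) = 1 + 0.44·t(Meadow)
Solving: t(Meadow) = 1.7857.
Expected days from Meadow to Forest: 1.7857.

1.7857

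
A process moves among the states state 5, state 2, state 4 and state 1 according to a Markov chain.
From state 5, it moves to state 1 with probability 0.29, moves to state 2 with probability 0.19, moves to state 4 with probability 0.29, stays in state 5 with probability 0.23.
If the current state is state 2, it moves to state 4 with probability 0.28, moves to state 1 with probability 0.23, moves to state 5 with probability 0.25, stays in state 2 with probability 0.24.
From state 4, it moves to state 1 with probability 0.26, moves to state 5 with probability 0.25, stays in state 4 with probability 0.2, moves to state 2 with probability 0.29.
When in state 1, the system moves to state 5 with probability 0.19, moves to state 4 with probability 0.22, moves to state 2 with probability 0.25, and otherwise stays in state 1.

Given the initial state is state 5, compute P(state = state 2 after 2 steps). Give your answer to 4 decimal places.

0.2459

Propagate the distribution vector 2 steps from state 5.
After 0 steps: (1.0000, 0.0000, 0.0000, 0.0000)
After 1 step: (0.2300, 0.1900, 0.2900, 0.2900)
After 2 steps: (0.2280, 0.2459, 0.2417, 0.2844)
P(in state 2 after 2 steps) = 0.2459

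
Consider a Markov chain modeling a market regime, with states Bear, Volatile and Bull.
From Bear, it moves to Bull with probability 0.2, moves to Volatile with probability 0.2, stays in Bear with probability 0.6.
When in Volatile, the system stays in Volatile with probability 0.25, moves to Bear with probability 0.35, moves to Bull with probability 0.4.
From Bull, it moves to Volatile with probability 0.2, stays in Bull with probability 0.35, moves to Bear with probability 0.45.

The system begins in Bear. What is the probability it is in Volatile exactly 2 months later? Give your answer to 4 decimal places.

Sum over the intermediate state after 1 month:
P = P(Bear→Bear)·P(Bear→Volatile) + P(Bear→Volatile)·P(Volatile→Volatile) + P(Bear→Bull)·P(Bull→Volatile)
  = 0.6×0.2 + 0.2×0.25 + 0.2×0.2
  = 0.1200 + 0.0500 + 0.0400 = 0.2100

0.2100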